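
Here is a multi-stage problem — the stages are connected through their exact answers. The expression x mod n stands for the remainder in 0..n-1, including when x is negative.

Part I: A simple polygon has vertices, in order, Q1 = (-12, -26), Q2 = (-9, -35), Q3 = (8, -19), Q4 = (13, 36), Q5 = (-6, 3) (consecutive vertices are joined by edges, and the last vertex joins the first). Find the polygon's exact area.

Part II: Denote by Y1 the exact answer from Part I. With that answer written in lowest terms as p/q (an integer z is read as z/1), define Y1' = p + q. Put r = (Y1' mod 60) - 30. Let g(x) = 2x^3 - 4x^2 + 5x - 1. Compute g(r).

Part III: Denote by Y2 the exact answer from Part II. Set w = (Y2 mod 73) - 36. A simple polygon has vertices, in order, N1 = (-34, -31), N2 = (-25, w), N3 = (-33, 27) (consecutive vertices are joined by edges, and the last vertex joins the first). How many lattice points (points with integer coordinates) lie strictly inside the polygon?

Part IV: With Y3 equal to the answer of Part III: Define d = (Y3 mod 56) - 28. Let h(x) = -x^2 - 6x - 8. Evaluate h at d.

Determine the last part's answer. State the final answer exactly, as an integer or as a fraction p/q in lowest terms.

Part I: cross terms: (-12*-35 - -9*-26)=186, (-9*-19 - 8*-35)=451, (8*36 - 13*-19)=535, (13*3 - -6*36)=255, (-6*-26 - -12*3)=192; twice the area = |1619| = 1619; area = 1619/2; answer 1619/2
Part II: Y1 = 1619/2; threaded value p + q = 1621; r = -29; 2*(-29)^3 - 4*(-29)^2 + 5*(-29)^1 - 1 = (-48778) + (-3364) + (-145) + (-1) = -52288; answer -52288
Part III: Y2 = -52288; w = 17; cross terms: (-34*17 - -25*-31)=-1353, (-25*27 - -33*17)=-114, (-33*-31 - -34*27)=1941; twice the area = |474| = 474; area = 237; boundary points = 3 + 2 + 1 = 6; strictly interior points = area - boundary/2 + 1 = 235; answer 235
Part IV: Y3 = 235; d = -17; -1*(-17)^2 - 6*(-17)^1 - 8 = (-289) + (102) + (-8) = -195; answer -195

-195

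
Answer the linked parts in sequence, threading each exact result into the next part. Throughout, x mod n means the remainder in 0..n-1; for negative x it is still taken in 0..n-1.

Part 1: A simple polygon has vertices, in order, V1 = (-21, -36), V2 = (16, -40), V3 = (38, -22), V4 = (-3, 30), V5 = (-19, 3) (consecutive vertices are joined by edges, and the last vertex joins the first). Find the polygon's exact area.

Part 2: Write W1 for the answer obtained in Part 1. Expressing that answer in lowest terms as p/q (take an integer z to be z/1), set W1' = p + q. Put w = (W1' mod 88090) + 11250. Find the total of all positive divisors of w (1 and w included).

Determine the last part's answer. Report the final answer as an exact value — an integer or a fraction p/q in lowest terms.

34320

Part 1: cross terms: (-21*-40 - 16*-36)=1416, (16*-22 - 38*-40)=1168, (38*30 - -3*-22)=1074, (-3*3 - -19*30)=561, (-19*-36 - -21*3)=747; twice the area = |4966| = 4966; area = 2483; answer 2483
Part 2: W1 = 2483; threaded value p + q = 2484; w = 13734; 13734 = 2 * 3^2 * 7 * 109; sigma = (1 + 2) * (1 + 3 + 9) * (1 + 7) * (1 + 109) = 3 * 13 * 8 * 110 = 34320; answer 34320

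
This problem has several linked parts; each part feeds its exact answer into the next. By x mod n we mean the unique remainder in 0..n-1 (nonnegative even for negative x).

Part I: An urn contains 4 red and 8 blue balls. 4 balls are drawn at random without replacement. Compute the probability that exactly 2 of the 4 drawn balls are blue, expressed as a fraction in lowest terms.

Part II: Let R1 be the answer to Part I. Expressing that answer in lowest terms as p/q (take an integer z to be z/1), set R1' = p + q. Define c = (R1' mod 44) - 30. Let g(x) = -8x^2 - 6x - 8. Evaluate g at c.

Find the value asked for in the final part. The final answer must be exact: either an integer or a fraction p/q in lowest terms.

Part I: total draws C(12,4) = 495; favorable C(8,2)*C(4,2) = 168; P = 56/165; answer 56/165
Part II: R1 = 56/165; threaded value p + q = 221; c = -29; -8*(-29)^2 - 6*(-29)^1 - 8 = (-6728) + (174) + (-8) = -6562; answer -6562

-6562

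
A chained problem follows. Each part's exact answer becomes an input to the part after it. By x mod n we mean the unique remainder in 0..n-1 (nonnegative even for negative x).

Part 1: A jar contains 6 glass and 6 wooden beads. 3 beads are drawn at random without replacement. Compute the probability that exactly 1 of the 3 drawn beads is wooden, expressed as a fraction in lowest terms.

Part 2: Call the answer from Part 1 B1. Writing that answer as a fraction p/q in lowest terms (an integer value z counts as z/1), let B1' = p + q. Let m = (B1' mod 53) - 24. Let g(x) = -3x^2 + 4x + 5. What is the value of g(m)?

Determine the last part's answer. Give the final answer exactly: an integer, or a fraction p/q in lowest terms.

-114

Part 1: total draws C(12,3) = 220; favorable C(6,1)*C(6,2) = 90; P = 9/22; answer 9/22
Part 2: B1 = 9/22; threaded value p + q = 31; m = 7; -3*(7)^2 + 4*(7)^1 + 5 = (-147) + (28) + (5) = -114; answer -114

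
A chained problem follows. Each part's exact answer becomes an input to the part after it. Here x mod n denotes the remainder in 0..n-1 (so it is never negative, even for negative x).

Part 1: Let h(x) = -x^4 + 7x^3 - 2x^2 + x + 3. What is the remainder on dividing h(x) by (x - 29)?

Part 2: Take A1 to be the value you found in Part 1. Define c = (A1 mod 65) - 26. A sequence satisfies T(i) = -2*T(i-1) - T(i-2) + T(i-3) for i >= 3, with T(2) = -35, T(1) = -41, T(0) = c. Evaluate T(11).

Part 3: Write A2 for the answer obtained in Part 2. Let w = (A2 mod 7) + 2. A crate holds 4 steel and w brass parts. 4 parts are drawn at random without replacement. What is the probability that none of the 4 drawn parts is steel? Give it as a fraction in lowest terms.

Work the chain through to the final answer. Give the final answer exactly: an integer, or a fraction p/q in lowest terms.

1/14

Part 1: remainder = value at the root: -1*(29)^4 + 7*(29)^3 - 2*(29)^2 + 1*(29)^1 + 3 = (-707281) + (170723) + (-1682) + (29) + (3) = -538208; answer -538208
Part 2: A1 = -538208; c = 31; T(3) = -2*(-35) - 1*(-41) + 1*(31) = 142; iterating: T(3)=142, T(4)=-290, T(5)=403, T(6)=-374, T(7)=55, T(8)=667, T(9)=-1763, T(10)=2914, T(11)=-3398; answer -3398
Part 3: A2 = -3398; w = 6; total draws C(10,4) = 210; favorable C(6,4) = 15; P = 1/14; answer 1/14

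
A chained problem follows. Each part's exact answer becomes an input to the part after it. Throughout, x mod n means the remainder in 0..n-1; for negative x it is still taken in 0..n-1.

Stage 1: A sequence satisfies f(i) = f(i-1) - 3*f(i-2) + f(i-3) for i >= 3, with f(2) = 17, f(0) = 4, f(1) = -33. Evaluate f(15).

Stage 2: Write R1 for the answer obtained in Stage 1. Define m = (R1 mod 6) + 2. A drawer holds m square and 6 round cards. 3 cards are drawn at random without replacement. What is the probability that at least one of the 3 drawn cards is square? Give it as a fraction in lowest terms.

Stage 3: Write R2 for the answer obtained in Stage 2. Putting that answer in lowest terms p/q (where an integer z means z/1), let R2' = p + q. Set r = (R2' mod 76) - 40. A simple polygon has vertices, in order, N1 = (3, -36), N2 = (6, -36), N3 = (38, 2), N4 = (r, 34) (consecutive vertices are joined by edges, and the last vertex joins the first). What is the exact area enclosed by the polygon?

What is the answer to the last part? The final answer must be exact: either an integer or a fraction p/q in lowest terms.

Stage 1: f(3) = 1*(17) - 3*(-33) + 1*(4) = 120; iterating: f(3)=120, f(4)=36, f(5)=-307, f(6)=-295, f(7)=662, f(8)=1240, f(9)=-1041, f(10)=-4099, f(11)=264, f(12)=11520, f(13)=6629, f(14)=-27667, f(15)=-36034; answer -36034
Stage 2: R1 = -36034; m = 4; total draws C(10,3) = 120; complement C(6,3) = 20; favorable 120 - 20 = 100; P = 5/6; answer 5/6
Stage 3: R2 = 5/6; threaded value p + q = 11; r = -29; cross terms: (3*-36 - 6*-36)=108, (6*2 - 38*-36)=1380, (38*34 - -29*2)=1350, (-29*-36 - 3*34)=942; twice the area = |3780| = 3780; area = 1890; answer 1890

1890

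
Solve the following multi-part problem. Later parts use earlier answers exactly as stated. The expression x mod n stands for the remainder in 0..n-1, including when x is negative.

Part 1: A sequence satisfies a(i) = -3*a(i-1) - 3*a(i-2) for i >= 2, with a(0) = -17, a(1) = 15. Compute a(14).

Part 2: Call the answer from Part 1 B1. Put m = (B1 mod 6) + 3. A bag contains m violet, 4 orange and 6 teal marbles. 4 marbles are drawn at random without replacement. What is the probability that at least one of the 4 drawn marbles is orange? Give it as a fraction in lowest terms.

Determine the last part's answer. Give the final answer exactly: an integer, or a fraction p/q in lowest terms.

589/715

Part 1: a(2) = -3*(15) - 3*(-17) = 6; iterating: a(2)=6, a(3)=-63, a(4)=171, a(5)=-324, a(6)=459, a(7)=-405, a(8)=-162, a(9)=1701, a(10)=-4617, a(11)=8748, a(12)=-12393, a(13)=10935, a(14)=4374; answer 4374
Part 2: B1 = 4374; m = 3; total draws C(13,4) = 715; complement C(9,4) = 126; favorable 715 - 126 = 589; P = 589/715; answer 589/715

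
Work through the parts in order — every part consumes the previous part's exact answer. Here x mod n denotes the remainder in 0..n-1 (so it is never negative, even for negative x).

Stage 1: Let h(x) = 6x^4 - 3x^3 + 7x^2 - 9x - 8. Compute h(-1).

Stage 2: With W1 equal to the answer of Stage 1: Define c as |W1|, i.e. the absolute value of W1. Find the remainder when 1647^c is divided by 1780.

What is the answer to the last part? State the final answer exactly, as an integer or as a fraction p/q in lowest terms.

Stage 1: 6*(-1)^4 - 3*(-1)^3 + 7*(-1)^2 - 9*(-1)^1 - 8 = (6) + (3) + (7) + (9) + (-8) = 17; answer 17
Stage 2: W1 = 17; c = 17; squarings mod 1780: 1647^1=1647, 1647^2=1669, 1647^4=1641, 1647^8=1521, 1647^16=1221; 1647^17 = 1647^1 * 1647^16 = 1367 (mod 1780); answer 1367

1367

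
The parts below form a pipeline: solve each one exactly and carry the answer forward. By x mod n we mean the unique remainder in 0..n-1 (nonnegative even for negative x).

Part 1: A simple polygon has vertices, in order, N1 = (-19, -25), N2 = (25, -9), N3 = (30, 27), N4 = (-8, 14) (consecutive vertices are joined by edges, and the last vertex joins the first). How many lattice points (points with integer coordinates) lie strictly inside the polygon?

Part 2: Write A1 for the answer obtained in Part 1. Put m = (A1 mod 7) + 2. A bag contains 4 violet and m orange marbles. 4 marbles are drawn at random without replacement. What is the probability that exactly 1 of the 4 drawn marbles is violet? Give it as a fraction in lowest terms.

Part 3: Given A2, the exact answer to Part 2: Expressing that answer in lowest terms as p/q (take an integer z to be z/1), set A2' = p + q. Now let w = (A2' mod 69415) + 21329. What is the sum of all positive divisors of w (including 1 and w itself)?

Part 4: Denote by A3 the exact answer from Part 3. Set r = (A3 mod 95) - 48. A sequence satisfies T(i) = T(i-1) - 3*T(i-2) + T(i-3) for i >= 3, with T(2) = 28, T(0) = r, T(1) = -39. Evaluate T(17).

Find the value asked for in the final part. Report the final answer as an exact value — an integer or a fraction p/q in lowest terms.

Part 1: cross terms: (-19*-9 - 25*-25)=796, (25*27 - 30*-9)=945, (30*14 - -8*27)=636, (-8*-25 - -19*14)=466; twice the area = |2843| = 2843; area = 2843/2; boundary points = 4 + 1 + 1 + 1 = 7; strictly interior points = area - boundary/2 + 1 = 1419; answer 1419
Part 2: A1 = 1419; m = 7; total draws C(11,4) = 330; favorable C(4,1)*C(7,3) = 140; P = 14/33; answer 14/33
Part 3: A2 = 14/33; threaded value p + q = 47; w = 21376; 21376 = 2^7 * 167; sigma = (1 + 2 + 4 + 8 + 16 + 32 + 64 + 128) * (1 + 167) = 255 * 168 = 42840; answer 42840
Part 4: A3 = 42840; r = 42; T(3) = 1*(28) - 3*(-39) + 1*(42) = 187; iterating: T(3)=187, T(4)=64, T(5)=-469, T(6)=-474, T(7)=997, T(8)=1950, T(9)=-1515, T(10)=-6368, T(11)=127, T(12)=17716, T(13)=10967, T(14)=-42054, T(15)=-57239, T(16)=79890, T(17)=209553; answer 209553

209553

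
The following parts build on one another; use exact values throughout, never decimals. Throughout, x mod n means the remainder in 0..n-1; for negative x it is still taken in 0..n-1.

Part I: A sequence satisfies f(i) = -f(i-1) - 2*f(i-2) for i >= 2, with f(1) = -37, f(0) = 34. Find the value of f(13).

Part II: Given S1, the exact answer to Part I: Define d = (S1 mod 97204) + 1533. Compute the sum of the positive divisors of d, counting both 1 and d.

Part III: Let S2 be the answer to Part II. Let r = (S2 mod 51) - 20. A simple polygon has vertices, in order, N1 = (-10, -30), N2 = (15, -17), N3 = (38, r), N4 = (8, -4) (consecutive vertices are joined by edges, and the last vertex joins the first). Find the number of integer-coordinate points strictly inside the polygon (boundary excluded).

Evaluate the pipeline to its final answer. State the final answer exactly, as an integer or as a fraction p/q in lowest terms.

Part I: f(2) = -1*(-37) - 2*(34) = -31; iterating: f(2)=-31, f(3)=105, f(4)=-43, f(5)=-167, f(6)=253, f(7)=81, f(8)=-587, f(9)=425, f(10)=749, f(11)=-1599, f(12)=101, f(13)=3097; answer 3097
Part II: S1 = 3097; d = 4630; 4630 = 2 * 5 * 463; sigma = (1 + 2) * (1 + 5) * (1 + 463) = 3 * 6 * 464 = 8352; answer 8352
Part III: S2 = 8352; r = 19; cross terms: (-10*-17 - 15*-30)=620, (15*19 - 38*-17)=931, (38*-4 - 8*19)=-304, (8*-30 - -10*-4)=-280; twice the area = |967| = 967; area = 967/2; boundary points = 1 + 1 + 1 + 2 = 5; strictly interior points = area - boundary/2 + 1 = 482; answer 482

482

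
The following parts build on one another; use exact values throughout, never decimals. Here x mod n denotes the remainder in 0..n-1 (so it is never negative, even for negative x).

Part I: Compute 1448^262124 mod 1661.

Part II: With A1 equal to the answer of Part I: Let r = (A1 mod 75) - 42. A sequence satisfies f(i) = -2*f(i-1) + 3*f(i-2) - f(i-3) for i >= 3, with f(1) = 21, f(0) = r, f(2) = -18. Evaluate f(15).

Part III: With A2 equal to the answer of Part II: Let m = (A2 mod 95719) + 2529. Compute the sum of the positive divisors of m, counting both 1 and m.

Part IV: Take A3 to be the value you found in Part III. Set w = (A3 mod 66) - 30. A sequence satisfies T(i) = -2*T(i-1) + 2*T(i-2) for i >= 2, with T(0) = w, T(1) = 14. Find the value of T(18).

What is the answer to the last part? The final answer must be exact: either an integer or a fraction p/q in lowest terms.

-199446528

Part I: squarings mod 1661: 1448^1=1448, 1448^2=522, 1448^4=80, 1448^8=1417, 1448^16=1401, 1448^32=1160, 1448^64=190, 1448^128=1219, 1448^256=1027, 1448^512=1655, 1448^1024=36, 1448^2048=1296, 1448^4096=345, 1448^8192=1094, 1448^16384=916, 1448^32768=251, 1448^65536=1544, 1448^131072=401; 1448^262124 = 1448^4 * 1448^8 * 1448^32 * 1448^64 * 1448^128 * 1448^256 * 1448^512 * 1448^1024 * 1448^2048 * 1448^4096 * 1448^8192 * 1448^16384 * 1448^32768 * 1448^65536 * 1448^131072 = 850 (mod 1661); answer 850
Part II: A1 = 850; r = -17; f(3) = -2*(-18) + 3*(21) - 1*(-17) = 116; iterating: f(3)=116, f(4)=-307, f(5)=980, f(6)=-2997, f(7)=9241, f(8)=-28453, f(9)=87626, f(10)=-269852, f(11)=831035, f(12)=-2559252, f(13)=7881461, f(14)=-24271713, f(15)=74747061; answer 74747061
Part III: A2 = 74747061; m = 88770; 88770 = 2 * 3 * 5 * 11 * 269; sigma = (1 + 2) * (1 + 3) * (1 + 5) * (1 + 11) * (1 + 269) = 3 * 4 * 6 * 12 * 270 = 233280; answer 233280
Part IV: A3 = 233280; w = 6; T(2) = -2*(14) + 2*(6) = -16; iterating: T(2)=-16, T(3)=60, T(4)=-152, T(5)=424, T(6)=-1152, T(7)=3152, T(8)=-8608, T(9)=23520, T(10)=-64256, T(11)=175552, T(12)=-479616, T(13)=1310336, T(14)=-3579904, T(15)=9780480, T(16)=-26720768, T(17)=73002496, T(18)=-199446528; answer -199446528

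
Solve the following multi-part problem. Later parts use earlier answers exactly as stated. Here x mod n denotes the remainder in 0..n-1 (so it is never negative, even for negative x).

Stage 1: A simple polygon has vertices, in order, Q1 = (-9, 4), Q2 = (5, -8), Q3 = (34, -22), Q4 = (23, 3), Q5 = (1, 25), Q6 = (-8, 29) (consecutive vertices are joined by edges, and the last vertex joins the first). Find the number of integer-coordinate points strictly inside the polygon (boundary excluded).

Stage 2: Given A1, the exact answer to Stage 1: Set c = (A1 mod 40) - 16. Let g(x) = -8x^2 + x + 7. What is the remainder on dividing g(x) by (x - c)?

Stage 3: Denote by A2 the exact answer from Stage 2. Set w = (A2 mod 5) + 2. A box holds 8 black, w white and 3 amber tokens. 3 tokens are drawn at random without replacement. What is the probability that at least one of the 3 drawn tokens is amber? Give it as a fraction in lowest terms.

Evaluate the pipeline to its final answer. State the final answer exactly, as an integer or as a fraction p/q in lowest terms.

47/91

Stage 1: cross terms: (-9*-8 - 5*4)=52, (5*-22 - 34*-8)=162, (34*3 - 23*-22)=608, (23*25 - 1*3)=572, (1*29 - -8*25)=229, (-8*4 - -9*29)=229; twice the area = |1852| = 1852; area = 926; boundary points = 2 + 1 + 1 + 22 + 1 + 1 = 28; strictly interior points = area - boundary/2 + 1 = 913; answer 913
Stage 2: A1 = 913; c = 17; remainder = value at the root: -8*(17)^2 + 1*(17)^1 + 7 = (-2312) + (17) + (7) = -2288; answer -2288
Stage 3: A2 = -2288; w = 4; total draws C(15,3) = 455; complement C(12,3) = 220; favorable 455 - 220 = 235; P = 47/91; answer 47/91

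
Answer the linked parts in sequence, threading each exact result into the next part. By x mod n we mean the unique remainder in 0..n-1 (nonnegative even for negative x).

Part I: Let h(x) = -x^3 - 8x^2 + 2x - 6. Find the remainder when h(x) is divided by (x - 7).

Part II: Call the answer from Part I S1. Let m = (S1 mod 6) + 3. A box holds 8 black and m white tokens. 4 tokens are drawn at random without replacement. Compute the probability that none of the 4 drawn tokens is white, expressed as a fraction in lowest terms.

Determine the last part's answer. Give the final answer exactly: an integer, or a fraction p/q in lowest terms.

1/26

Part I: remainder = value at the root: -1*(7)^3 - 8*(7)^2 + 2*(7)^1 - 6 = (-343) + (-392) + (14) + (-6) = -727; answer -727
Part II: S1 = -727; m = 8; total draws C(16,4) = 1820; favorable C(8,4) = 70; P = 1/26; answer 1/26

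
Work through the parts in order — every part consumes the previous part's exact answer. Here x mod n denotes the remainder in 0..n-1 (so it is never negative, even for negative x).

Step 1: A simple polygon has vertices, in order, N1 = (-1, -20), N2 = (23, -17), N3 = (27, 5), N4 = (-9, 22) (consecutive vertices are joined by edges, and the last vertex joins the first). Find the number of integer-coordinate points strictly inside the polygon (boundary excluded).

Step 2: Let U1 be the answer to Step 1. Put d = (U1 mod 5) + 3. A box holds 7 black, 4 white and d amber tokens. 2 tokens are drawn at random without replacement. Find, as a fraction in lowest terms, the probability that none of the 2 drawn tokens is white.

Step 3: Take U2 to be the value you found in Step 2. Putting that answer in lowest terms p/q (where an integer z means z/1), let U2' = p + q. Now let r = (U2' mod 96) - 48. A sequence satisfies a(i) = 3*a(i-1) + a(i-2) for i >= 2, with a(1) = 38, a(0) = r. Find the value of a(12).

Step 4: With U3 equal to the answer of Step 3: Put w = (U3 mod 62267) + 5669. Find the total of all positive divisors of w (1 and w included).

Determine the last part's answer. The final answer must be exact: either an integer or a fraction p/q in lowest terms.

Step 1: cross terms: (-1*-17 - 23*-20)=477, (23*5 - 27*-17)=574, (27*22 - -9*5)=639, (-9*-20 - -1*22)=202; twice the area = |1892| = 1892; area = 946; boundary points = 3 + 2 + 1 + 2 = 8; strictly interior points = area - boundary/2 + 1 = 943; answer 943
Step 2: U1 = 943; d = 6; total draws C(17,2) = 136; favorable C(13,2) = 78; P = 39/68; answer 39/68
Step 3: U2 = 39/68; threaded value p + q = 107; r = -37; a(2) = 3*(38) + 1*(-37) = 77; iterating: a(2)=77, a(3)=269, a(4)=884, a(5)=2921, a(6)=9647, a(7)=31862, a(8)=105233, a(9)=347561, a(10)=1147916, a(11)=3791309, a(12)=12521843; answer 12521843
Step 4: U3 = 12521843; w = 11845; 11845 = 5 * 23 * 103; sigma = (1 + 5) * (1 + 23) * (1 + 103) = 6 * 24 * 104 = 14976; answer 14976

14976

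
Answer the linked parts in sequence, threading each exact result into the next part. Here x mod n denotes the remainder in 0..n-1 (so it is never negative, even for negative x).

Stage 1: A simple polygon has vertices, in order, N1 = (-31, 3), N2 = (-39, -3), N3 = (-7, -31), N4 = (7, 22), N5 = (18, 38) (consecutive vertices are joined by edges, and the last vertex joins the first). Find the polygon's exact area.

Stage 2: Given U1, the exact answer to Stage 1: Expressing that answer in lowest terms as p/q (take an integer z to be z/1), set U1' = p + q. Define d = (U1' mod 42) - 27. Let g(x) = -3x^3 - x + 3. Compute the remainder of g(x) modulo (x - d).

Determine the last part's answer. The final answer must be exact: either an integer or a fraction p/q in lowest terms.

41499

Stage 1: cross terms: (-31*-3 - -39*3)=210, (-39*-31 - -7*-3)=1188, (-7*22 - 7*-31)=63, (7*38 - 18*22)=-130, (18*3 - -31*38)=1232; twice the area = |2563| = 2563; area = 2563/2; answer 2563/2
Stage 2: U1 = 2563/2; threaded value p + q = 2565; d = -24; remainder = value at the root: -3*(-24)^3 - 1*(-24)^1 + 3 = (41472) + (24) + (3) = 41499; answer 41499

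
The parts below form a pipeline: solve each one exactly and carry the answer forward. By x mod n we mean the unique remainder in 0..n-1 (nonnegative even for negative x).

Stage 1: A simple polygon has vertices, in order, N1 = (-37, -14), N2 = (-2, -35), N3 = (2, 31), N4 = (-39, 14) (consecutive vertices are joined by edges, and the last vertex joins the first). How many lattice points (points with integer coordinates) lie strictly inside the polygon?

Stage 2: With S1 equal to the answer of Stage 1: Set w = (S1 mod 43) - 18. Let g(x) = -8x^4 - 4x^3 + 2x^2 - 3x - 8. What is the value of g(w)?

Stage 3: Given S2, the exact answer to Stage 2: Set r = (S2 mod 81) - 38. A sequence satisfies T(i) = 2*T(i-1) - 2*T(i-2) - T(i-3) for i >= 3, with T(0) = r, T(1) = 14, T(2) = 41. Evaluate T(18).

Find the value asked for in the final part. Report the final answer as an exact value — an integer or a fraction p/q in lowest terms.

134351

Stage 1: cross terms: (-37*-35 - -2*-14)=1267, (-2*31 - 2*-35)=8, (2*14 - -39*31)=1237, (-39*-14 - -37*14)=1064; twice the area = |3576| = 3576; area = 1788; boundary points = 7 + 2 + 1 + 2 = 12; strictly interior points = area - boundary/2 + 1 = 1783; answer 1783
Stage 2: S1 = 1783; w = 2; -8*(2)^4 - 4*(2)^3 + 2*(2)^2 - 3*(2)^1 - 8 = (-128) + (-32) + (8) + (-6) + (-8) = -166; answer -166
Stage 3: S2 = -166; r = 39; T(3) = 2*(41) - 2*(14) - 1*(39) = 15; iterating: T(3)=15, T(4)=-66, T(5)=-203, T(6)=-289, T(7)=-106, T(8)=569, T(9)=1639, T(10)=2246, T(11)=645, T(12)=-4841, T(13)=-13218, T(14)=-17399, T(15)=-3521, T(16)=40974, T(17)=106389, T(18)=134351; answer 134351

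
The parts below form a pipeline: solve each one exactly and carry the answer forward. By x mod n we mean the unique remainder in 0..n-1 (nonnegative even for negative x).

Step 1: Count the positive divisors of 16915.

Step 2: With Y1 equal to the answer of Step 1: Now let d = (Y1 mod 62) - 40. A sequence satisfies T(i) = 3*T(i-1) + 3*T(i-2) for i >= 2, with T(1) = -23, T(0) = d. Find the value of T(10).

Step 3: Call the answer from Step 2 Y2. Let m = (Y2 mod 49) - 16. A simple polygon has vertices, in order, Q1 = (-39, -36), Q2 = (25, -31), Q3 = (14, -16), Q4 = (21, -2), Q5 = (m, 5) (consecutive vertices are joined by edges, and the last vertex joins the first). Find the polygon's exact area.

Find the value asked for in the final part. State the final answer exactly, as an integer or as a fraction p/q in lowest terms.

2071/2

Step 1: 16915 = 5 * 17 * 199; number of divisors = (1+1) * (1+1) * (1+1) = 8; answer 8
Step 2: Y1 = 8; d = -32; T(2) = 3*(-23) + 3*(-32) = -165; iterating: T(2)=-165, T(3)=-564, T(4)=-2187, T(5)=-8253, T(6)=-31320, T(7)=-118719, T(8)=-450117, T(9)=-1706508, T(10)=-6469875; answer -6469875
Step 3: Y2 = -6469875; m = 20; cross terms: (-39*-31 - 25*-36)=2109, (25*-16 - 14*-31)=34, (14*-2 - 21*-16)=308, (21*5 - 20*-2)=145, (20*-36 - -39*5)=-525; twice the area = |2071| = 2071; area = 2071/2; answer 2071/2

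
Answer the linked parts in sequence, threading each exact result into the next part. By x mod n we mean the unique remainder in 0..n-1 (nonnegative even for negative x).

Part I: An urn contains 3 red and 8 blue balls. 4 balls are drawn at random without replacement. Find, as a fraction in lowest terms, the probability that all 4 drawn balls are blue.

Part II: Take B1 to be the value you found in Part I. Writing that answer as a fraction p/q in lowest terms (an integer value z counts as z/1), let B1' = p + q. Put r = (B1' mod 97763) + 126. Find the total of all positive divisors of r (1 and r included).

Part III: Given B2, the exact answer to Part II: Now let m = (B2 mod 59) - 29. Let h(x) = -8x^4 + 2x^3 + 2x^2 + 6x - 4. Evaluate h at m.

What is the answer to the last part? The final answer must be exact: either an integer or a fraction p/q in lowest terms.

-232626

Part I: total draws C(11,4) = 330; favorable C(8,4) = 70; P = 7/33; answer 7/33
Part II: B1 = 7/33; threaded value p + q = 40; r = 166; 166 = 2 * 83; sigma = (1 + 2) * (1 + 83) = 3 * 84 = 252; answer 252
Part III: B2 = 252; m = -13; -8*(-13)^4 + 2*(-13)^3 + 2*(-13)^2 + 6*(-13)^1 - 4 = (-228488) + (-4394) + (338) + (-78) + (-4) = -232626; answer -232626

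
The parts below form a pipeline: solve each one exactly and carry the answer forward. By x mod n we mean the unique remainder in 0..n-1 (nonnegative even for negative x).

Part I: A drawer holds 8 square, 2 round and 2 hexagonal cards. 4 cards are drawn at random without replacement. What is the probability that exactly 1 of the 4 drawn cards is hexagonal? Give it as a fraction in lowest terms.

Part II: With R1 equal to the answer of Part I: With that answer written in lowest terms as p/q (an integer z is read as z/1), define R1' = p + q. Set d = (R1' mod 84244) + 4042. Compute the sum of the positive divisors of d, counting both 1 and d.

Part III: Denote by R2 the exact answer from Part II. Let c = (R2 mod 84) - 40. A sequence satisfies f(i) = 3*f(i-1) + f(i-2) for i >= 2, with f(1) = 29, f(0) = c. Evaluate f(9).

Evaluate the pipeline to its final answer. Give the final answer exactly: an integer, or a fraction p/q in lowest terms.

Part I: total draws C(12,4) = 495; favorable C(2,1)*C(10,3) = 240; P = 16/33; answer 16/33
Part II: R1 = 16/33; threaded value p + q = 49; d = 4091; 4091 is prime, so its only divisors are 1 and 4091; sigma = 1 + 4091 = 4092; answer 4092
Part III: R2 = 4092; c = 20; f(2) = 3*(29) + 1*(20) = 107; iterating: f(2)=107, f(3)=350, f(4)=1157, f(5)=3821, f(6)=12620, f(7)=41681, f(8)=137663, f(9)=454670; answer 454670

454670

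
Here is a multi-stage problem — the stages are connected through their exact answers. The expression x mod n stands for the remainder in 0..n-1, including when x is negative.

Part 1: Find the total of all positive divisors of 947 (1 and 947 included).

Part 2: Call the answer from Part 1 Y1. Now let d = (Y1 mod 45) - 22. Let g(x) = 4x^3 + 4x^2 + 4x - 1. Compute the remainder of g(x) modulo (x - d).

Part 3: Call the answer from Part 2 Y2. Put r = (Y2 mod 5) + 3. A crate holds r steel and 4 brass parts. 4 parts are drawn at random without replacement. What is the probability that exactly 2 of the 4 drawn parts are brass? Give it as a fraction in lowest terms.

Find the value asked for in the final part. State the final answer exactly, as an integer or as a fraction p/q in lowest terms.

Part 1: 947 is prime, so its only divisors are 1 and 947; sigma = 1 + 947 = 948; answer 948
Part 2: Y1 = 948; d = -19; remainder = value at the root: 4*(-19)^3 + 4*(-19)^2 + 4*(-19)^1 - 1 = (-27436) + (1444) + (-76) + (-1) = -26069; answer -26069
Part 3: Y2 = -26069; r = 4; total draws C(8,4) = 70; favorable C(4,2)*C(4,2) = 36; P = 18/35; answer 18/35

18/35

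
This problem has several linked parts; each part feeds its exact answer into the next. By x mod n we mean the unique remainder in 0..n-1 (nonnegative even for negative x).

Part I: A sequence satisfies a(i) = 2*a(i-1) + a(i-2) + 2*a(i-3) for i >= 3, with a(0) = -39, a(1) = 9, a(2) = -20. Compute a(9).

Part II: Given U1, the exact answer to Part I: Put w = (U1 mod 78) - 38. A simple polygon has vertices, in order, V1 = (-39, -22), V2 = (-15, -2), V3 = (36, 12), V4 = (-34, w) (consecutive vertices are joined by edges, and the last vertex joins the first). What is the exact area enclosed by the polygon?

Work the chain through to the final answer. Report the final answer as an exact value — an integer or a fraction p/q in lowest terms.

Part I: a(3) = 2*(-20) + 1*(9) + 2*(-39) = -109; iterating: a(3)=-109, a(4)=-220, a(5)=-589, a(6)=-1616, a(7)=-4261, a(8)=-11316, a(9)=-30125; answer -30125
Part II: U1 = -30125; w = 23; cross terms: (-39*-2 - -15*-22)=-252, (-15*12 - 36*-2)=-108, (36*23 - -34*12)=1236, (-34*-22 - -39*23)=1645; twice the area = |2521| = 2521; area = 2521/2; answer 2521/2

2521/2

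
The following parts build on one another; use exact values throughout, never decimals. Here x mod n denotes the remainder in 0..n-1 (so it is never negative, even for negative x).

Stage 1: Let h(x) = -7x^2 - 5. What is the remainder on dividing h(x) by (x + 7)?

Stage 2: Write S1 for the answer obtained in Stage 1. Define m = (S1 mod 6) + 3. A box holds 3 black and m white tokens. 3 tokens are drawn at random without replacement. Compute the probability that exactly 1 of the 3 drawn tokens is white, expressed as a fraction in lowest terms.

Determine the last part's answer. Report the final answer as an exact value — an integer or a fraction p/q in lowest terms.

9/20

Stage 1: remainder = value at the root: -7*(-7)^2 - 5 = (-343) + (-5) = -348; answer -348
Stage 2: S1 = -348; m = 3; total draws C(6,3) = 20; favorable C(3,1)*C(3,2) = 9; P = 9/20; answer 9/20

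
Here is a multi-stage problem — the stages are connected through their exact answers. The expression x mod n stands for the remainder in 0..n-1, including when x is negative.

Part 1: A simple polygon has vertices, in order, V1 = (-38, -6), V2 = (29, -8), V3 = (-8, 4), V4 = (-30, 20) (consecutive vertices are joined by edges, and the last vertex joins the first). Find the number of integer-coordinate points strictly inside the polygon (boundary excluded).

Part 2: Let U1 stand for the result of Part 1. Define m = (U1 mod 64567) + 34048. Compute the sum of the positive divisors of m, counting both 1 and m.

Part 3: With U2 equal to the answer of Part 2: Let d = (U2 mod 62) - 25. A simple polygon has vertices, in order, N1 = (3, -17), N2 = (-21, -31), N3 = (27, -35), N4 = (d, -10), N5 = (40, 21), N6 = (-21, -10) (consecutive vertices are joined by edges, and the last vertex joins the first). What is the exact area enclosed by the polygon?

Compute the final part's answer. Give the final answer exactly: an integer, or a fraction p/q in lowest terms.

Part 1: cross terms: (-38*-8 - 29*-6)=478, (29*4 - -8*-8)=52, (-8*20 - -30*4)=-40, (-30*-6 - -38*20)=940; twice the area = |1430| = 1430; area = 715; boundary points = 1 + 1 + 2 + 2 = 6; strictly interior points = area - boundary/2 + 1 = 713; answer 713
Part 2: U1 = 713; m = 34761; 34761 = 3 * 11587; sigma = (1 + 3) * (1 + 11587) = 4 * 11588 = 46352; answer 46352
Part 3: U2 = 46352; d = 13; cross terms: (3*-31 - -21*-17)=-450, (-21*-35 - 27*-31)=1572, (27*-10 - 13*-35)=185, (13*21 - 40*-10)=673, (40*-10 - -21*21)=41, (-21*-17 - 3*-10)=387; twice the area = |2408| = 2408; area = 1204; answer 1204

1204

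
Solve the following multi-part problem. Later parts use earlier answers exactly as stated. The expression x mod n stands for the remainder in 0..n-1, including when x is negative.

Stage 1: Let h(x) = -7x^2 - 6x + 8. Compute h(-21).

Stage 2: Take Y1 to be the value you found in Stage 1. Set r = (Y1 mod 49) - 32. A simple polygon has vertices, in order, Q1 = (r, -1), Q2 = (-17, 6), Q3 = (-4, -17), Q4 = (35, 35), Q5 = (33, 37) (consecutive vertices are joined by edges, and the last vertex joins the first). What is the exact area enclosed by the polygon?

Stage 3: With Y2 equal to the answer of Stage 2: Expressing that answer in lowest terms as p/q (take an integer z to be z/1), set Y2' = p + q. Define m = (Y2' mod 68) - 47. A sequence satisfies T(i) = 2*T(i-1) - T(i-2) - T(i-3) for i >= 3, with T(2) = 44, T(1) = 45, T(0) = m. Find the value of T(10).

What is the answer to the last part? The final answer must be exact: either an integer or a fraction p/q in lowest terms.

Stage 1: -7*(-21)^2 - 6*(-21)^1 + 8 = (-3087) + (126) + (8) = -2953; answer -2953
Stage 2: Y1 = -2953; r = 4; cross terms: (4*6 - -17*-1)=7, (-17*-17 - -4*6)=313, (-4*35 - 35*-17)=455, (35*37 - 33*35)=140, (33*-1 - 4*37)=-181; twice the area = |734| = 734; area = 367; answer 367
Stage 3: Y2 = 367; threaded value p + q = 368; m = -19; T(3) = 2*(44) - 1*(45) - 1*(-19) = 62; iterating: T(3)=62, T(4)=35, T(5)=-36, T(6)=-169, T(7)=-337, T(8)=-469, T(9)=-432, T(10)=-58; answer -58

-58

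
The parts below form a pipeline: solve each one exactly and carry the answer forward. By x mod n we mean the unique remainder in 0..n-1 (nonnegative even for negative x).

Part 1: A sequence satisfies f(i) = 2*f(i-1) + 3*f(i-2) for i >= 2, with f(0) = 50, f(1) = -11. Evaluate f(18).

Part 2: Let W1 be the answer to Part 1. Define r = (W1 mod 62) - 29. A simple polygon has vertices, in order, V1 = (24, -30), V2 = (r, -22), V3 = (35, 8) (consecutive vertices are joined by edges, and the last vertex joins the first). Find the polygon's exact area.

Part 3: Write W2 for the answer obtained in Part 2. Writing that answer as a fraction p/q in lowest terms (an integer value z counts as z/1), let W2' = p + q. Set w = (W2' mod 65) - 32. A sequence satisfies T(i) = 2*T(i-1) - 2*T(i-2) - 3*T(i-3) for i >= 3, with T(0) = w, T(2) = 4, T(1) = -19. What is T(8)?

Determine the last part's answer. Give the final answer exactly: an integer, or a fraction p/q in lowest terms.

Part 1: f(2) = 2*(-11) + 3*(50) = 128; iterating: f(2)=128, f(3)=223, f(4)=830, f(5)=2329, f(6)=7148, f(7)=21283, f(8)=64010, f(9)=191869, f(10)=575768, f(11)=1727143, f(12)=5181590, f(13)=15544609, f(14)=46633988, f(15)=139901803, f(16)=419705570, f(17)=1259116549, f(18)=3777349808; answer 3777349808
Part 2: W1 = 3777349808; r = 27; cross terms: (24*-22 - 27*-30)=282, (27*8 - 35*-22)=986, (35*-30 - 24*8)=-1242; twice the area = |26| = 26; area = 13; answer 13
Part 3: W2 = 13; threaded value p + q = 14; w = -18; T(3) = 2*(4) - 2*(-19) - 3*(-18) = 100; iterating: T(3)=100, T(4)=249, T(5)=286, T(6)=-226, T(7)=-1771, T(8)=-3948; answer -3948

-3948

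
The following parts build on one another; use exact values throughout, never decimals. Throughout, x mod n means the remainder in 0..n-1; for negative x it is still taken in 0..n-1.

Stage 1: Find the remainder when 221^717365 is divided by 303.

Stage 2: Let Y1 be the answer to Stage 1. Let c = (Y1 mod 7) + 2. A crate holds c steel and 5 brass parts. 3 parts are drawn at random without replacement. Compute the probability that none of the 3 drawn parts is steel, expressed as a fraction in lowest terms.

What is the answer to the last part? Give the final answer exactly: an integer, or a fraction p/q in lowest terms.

2/33

Stage 1: squarings mod 303: 221^1=221, 221^2=58, 221^4=31, 221^8=52, 221^16=280, 221^32=226, 221^64=172, 221^128=193, 221^256=283, 221^512=97, 221^1024=16, 221^2048=256, 221^4096=88, 221^8192=169, 221^16384=79, 221^32768=181, 221^65536=37, 221^131072=157, 221^262144=106, 221^524288=25; 221^717365 = 221^1 * 221^4 * 221^16 * 221^32 * 221^512 * 221^4096 * 221^8192 * 221^16384 * 221^32768 * 221^131072 * 221^524288 = 137 (mod 303); answer 137
Stage 2: Y1 = 137; c = 6; total draws C(11,3) = 165; favorable C(5,3) = 10; P = 2/33; answer 2/33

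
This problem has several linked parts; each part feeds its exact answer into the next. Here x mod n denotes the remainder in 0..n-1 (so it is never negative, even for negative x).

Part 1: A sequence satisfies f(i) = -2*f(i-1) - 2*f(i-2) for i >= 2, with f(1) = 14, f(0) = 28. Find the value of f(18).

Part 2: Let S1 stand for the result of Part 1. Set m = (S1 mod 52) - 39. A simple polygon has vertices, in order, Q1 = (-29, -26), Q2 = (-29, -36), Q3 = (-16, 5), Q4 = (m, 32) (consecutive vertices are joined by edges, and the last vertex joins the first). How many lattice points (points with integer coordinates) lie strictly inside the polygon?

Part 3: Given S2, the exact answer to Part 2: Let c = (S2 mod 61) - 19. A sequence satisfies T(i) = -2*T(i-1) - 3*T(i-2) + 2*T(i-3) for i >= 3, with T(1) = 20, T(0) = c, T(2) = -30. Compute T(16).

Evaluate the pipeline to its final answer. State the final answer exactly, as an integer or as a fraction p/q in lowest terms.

-678658

Part 1: f(2) = -2*(14) - 2*(28) = -84; iterating: f(2)=-84, f(3)=140, f(4)=-112, f(5)=-56, f(6)=336, f(7)=-560, f(8)=448, f(9)=224, f(10)=-1344, f(11)=2240, f(12)=-1792, f(13)=-896, f(14)=5376, f(15)=-8960, f(16)=7168, f(17)=3584, f(18)=-21504; answer -21504
Part 2: S1 = -21504; m = -15; cross terms: (-29*-36 - -29*-26)=290, (-29*5 - -16*-36)=-721, (-16*32 - -15*5)=-437, (-15*-26 - -29*32)=1318; twice the area = |450| = 450; area = 225; boundary points = 10 + 1 + 1 + 2 = 14; strictly interior points = area - boundary/2 + 1 = 219; answer 219
Part 3: S2 = 219; c = 17; T(3) = -2*(-30) - 3*(20) + 2*(17) = 34; iterating: T(3)=34, T(4)=62, T(5)=-286, T(6)=454, T(7)=74, T(8)=-2082, T(9)=4850, T(10)=-3306, T(11)=-12102, T(12)=43822, T(13)=-57950, T(14)=-39770, T(15)=341034, T(16)=-678658; answer -678658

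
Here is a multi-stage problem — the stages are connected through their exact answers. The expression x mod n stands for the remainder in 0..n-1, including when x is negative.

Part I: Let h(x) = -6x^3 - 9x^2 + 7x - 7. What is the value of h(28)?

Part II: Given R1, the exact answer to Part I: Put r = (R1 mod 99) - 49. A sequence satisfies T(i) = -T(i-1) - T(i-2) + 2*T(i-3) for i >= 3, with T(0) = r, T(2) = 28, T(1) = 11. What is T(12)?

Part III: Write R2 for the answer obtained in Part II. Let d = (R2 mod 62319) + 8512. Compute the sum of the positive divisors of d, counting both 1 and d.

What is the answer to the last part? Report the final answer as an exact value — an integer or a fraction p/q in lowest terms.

154440

Part I: -6*(28)^3 - 9*(28)^2 + 7*(28)^1 - 7 = (-131712) + (-7056) + (196) + (-7) = -138579; answer -138579
Part II: R1 = -138579; r = -28; T(3) = -1*(28) - 1*(11) + 2*(-28) = -95; iterating: T(3)=-95, T(4)=89, T(5)=62, T(6)=-341, T(7)=457, T(8)=8, T(9)=-1147, T(10)=2053, T(11)=-890, T(12)=-3457; answer -3457
Part III: R2 = -3457; d = 67374; 67374 = 2 * 3^2 * 19 * 197; sigma = (1 + 2) * (1 + 3 + 9) * (1 + 19) * (1 + 197) = 3 * 13 * 20 * 198 = 154440; answer 154440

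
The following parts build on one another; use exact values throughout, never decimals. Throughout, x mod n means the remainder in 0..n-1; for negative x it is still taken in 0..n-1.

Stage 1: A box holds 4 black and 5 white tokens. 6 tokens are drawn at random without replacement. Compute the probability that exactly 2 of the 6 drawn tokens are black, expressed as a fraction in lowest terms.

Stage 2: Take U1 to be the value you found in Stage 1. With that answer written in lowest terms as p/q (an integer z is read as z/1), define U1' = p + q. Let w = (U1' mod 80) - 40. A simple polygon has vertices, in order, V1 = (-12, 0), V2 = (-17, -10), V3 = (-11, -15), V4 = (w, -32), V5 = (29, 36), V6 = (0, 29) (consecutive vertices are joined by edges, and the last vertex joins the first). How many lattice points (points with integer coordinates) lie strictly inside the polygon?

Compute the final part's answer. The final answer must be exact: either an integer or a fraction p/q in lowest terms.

827

Stage 1: total draws C(9,6) = 84; favorable C(4,2)*C(5,4) = 30; P = 5/14; answer 5/14
Stage 2: U1 = 5/14; threaded value p + q = 19; w = -21; cross terms: (-12*-10 - -17*0)=120, (-17*-15 - -11*-10)=145, (-11*-32 - -21*-15)=37, (-21*36 - 29*-32)=172, (29*29 - 0*36)=841, (0*0 - -12*29)=348; twice the area = |1663| = 1663; area = 1663/2; boundary points = 5 + 1 + 1 + 2 + 1 + 1 = 11; strictly interior points = area - boundary/2 + 1 = 827; answer 827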